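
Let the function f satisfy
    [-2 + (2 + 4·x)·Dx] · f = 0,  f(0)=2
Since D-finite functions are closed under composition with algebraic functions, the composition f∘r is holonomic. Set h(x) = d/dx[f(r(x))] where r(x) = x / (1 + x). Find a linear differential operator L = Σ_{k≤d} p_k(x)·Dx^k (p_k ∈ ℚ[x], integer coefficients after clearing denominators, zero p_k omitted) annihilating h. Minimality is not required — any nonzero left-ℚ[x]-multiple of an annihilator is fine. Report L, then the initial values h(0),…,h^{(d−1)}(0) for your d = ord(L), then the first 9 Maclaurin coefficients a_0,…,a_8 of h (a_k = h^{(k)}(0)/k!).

L = (-3 - 6·x) + (-1 - 4·x - 3·x^2)·Dx  (order 1).
h: a_k = 2, -6, 15, -37, 375/4, -981/4, 5271/8, -14445/8, 321291/64, …
ICs: h(0) = 2.

f: a_k = 2, 2, -1, 1, -5/4, 7/4, -21/8, 33/8, -429/64, …
h₀=f(r): pull back L_f along r ⇒ L₀.
h₀' ⇒ L via d/dx closure of L₀.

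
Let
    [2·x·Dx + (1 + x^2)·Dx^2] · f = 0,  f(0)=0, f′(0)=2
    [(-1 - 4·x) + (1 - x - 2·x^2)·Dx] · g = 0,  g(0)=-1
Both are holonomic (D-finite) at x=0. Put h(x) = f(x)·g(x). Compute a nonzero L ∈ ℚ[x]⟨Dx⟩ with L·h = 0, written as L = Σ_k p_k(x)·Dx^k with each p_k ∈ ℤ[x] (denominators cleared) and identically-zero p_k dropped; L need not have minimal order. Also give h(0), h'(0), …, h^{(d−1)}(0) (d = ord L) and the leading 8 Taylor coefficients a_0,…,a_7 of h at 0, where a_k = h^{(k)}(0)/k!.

f: a_k = 0, 2, 0, -2/3, 0, 2/5, 0, -2/7, …
g: a_k = -1, -1, -3, -5, -11, -21, -43, -85, …
h₀=f·g: eliminate ⇒ L₀, order ≤ 2·1.
L = (4 + 2·x + 12·x^2) + (2 + 6·x + 4·x^2 + 12·x^3)·Dx + (-1 + x + x^2 + x^3 + 2·x^4)·Dx^2  (order 2).
h: a_k = 0, -2, -2, -16/3, -28/3, -102/5, -586/15, -8356/105, …
ICs: h(0) = 0, h′(0) = -2.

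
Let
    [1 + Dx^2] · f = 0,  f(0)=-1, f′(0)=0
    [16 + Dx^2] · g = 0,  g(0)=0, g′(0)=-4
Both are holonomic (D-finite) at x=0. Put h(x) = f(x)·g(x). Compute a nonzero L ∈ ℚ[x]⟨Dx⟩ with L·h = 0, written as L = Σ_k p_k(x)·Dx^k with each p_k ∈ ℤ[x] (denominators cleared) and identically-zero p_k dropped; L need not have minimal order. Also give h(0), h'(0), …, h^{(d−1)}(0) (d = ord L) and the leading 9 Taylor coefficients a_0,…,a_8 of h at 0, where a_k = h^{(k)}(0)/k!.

L = 225 + 34·Dx^2 + Dx^4  (order 4).
h: a_k = 0, 4, 0, -38/3, 0, 421/30, 0, -10039/1260, 0, …
ICs: h(0) = 0, h′(0) = 4, h′′(0) = 0, h′′′(0) = -76.

f: a_k = -1, 0, 1/2, 0, -1/24, 0, 1/720, 0, -1/40320, …
g: a_k = 0, -4, 0, 32/3, 0, -128/15, 0, 1024/315, 0, …
Sym-product of L_f,L_g gives L₀ (≤ ord 4).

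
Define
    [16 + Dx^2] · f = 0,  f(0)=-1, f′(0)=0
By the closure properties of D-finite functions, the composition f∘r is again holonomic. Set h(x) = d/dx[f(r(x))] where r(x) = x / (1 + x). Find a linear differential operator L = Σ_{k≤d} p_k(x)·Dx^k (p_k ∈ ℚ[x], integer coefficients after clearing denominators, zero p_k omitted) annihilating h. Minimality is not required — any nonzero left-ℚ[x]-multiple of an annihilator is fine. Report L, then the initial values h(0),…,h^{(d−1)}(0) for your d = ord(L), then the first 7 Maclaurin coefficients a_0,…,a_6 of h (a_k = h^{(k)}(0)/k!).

f: a_k = -1, 0, 8, 0, -32/3, 0, 256/45, …
Substitute x→r, Dx→(1/r')Dx; clear ⇒ L₀.
Derive L from L₀ (diff closure).
L = (22 + 12·x + 6·x^2) + (6 + 18·x + 18·x^2 + 6·x^3)·Dx + (1 + 4·x + 6·x^2 + 4·x^3 + x^4)·Dx^2  (order 2).
h: a_k = 0, 16, -48, 160/3, 160/3, -5488/15, 4592/5, …
ICs: h(0) = 0, h′(0) = 16.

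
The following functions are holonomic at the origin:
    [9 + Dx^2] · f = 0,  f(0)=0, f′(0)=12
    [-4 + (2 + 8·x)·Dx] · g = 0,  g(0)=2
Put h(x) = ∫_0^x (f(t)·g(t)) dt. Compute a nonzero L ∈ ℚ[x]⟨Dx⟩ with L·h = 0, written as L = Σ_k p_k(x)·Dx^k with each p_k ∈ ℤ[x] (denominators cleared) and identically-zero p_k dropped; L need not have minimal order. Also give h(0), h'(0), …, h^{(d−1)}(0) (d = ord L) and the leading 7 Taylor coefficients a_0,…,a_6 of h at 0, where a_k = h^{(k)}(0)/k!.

L = (21 + 72·x + 144·x^2)·Dx + (-4 - 16·x)·Dx^2 + (1 + 8·x + 16·x^2)·Dx^3  (order 3).
h: a_k = 0, 0, 12, 16, -21, 24/5, -253/10, …
ICs: h(0) = 0, h′(0) = 0, h′′(0) = 24.

f: a_k = 0, 12, 0, -18, 0, 81/10, 0, …
g: a_k = 2, 4, -4, 8, -20, 56, -168, …
Sym-product of L_f,L_g gives L₀ (≤ ord 2).
h=∫h₀ ⇒ L = L₀·Dx.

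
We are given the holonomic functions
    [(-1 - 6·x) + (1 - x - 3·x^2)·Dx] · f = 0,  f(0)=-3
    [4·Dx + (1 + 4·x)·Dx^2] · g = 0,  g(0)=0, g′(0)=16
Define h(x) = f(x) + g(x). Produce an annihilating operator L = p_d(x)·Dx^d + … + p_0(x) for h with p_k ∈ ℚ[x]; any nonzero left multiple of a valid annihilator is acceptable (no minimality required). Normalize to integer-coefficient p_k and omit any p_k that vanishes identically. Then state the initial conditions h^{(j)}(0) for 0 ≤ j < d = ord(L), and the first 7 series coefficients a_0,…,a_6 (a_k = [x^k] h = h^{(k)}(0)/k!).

f: a_k = -3, -3, -12, -21, -57, -120, -291, …
g: a_k = 0, 16, -32, 256/3, -256, 4096/5, -8192/3, …
h₀=f+g: left-lcm gives L₀, ord ≤ 3.
L = (212 + 1072·x + 3144·x^2 + 2160·x^3 + 2592·x^4)·Dx + (5 + 248·x + 1922·x^2 + 4308·x^3 + 4464·x^4 + 4320·x^5)·Dx^2 + (-6 - 53·x - 108·x^2 + 110·x^3 + 519·x^4 + 1044·x^5 + 864·x^6)·Dx^3  (order 3).
h: a_k = -3, 13, -44, 193/3, -313, 3496/5, -9065/3, …
ICs: h(0) = -3, h′(0) = 13, h′′(0) = -88.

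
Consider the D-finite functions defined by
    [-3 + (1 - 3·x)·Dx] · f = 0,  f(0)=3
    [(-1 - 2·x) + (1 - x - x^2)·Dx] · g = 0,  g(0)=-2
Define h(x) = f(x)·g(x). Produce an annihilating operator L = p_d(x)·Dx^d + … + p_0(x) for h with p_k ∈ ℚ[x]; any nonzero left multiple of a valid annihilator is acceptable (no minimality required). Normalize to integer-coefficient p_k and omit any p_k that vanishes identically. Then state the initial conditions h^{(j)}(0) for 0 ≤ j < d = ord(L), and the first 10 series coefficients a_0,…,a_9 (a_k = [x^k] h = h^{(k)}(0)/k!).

L = (-4 + 4·x + 9·x^2) + (1 - 4·x + 2·x^2 + 3·x^3)·Dx  (order 1).
h: a_k = -6, -24, -84, -270, -840, -2568, -7782, -23472, -70620, -212190, …
ICs: h(0) = -6.

f: a_k = 3, 9, 27, 81, 243, 729, 2187, 6561, 19683, 59049, …
g: a_k = -2, -2, -4, -6, -10, -16, -26, -42, -68, -110, …
h₀=f·g: eliminate ⇒ L₀, order ≤ 1·1.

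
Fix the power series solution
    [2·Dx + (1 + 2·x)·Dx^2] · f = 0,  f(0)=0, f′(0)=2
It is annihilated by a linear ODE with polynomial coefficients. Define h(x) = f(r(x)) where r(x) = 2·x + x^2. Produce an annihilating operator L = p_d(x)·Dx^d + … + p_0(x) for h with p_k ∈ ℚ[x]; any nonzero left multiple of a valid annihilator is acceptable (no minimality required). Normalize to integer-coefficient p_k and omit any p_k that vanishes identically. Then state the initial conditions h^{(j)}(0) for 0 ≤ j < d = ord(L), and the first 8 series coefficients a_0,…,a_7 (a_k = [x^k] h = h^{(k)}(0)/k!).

f: a_k = 0, 2, -2, 8/3, -4, 32/5, -32/3, 128/7, …
Substitute x→r, Dx→(1/r')Dx; clear ⇒ L₀.
L = (3 + 4·x + 2·x^2)·Dx + (1 + 5·x + 6·x^2 + 2·x^3)·Dx^2  (order 2).
h: a_k = 0, 4, -6, 40/3, -34, 464/5, -264, 5408/7, …
ICs: h(0) = 0, h′(0) = 4.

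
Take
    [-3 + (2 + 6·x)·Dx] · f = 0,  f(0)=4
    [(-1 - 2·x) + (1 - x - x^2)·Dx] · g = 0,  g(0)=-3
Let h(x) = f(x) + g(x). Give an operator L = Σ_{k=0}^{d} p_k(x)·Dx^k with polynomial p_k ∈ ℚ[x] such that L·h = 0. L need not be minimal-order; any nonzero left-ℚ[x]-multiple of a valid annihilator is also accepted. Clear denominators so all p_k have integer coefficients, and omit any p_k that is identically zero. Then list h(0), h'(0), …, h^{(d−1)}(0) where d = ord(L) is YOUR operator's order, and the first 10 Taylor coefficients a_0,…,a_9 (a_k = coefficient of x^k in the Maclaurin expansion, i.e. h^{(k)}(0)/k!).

f: a_k = 4, 6, -9/2, 27/4, -405/32, 1701/64, -15309/256, 72171/512, -2814669/8192, 14073345/16384, …
g: a_k = -3, -3, -6, -9, -15, -24, -39, -63, -102, -165, …
L₀ := lclm(L_f,L_g); ord L₀ ≤ 1+1.
L = (33 + 117·x + 117·x^2 + 90·x^3) + (-25 - 102·x - 303·x^2 - 378·x^3 - 225·x^4)·Dx + (-2 + 22·x + 90·x^2 - 38·x^3 - 198·x^4 - 90·x^5)·Dx^2  (order 2).
h: a_k = 1, 3, -21/2, -9/4, -885/32, 165/64, -25293/256, 39915/512, -3650253/8192, 11369985/16384, …
ICs: h(0) = 1, h′(0) = 3.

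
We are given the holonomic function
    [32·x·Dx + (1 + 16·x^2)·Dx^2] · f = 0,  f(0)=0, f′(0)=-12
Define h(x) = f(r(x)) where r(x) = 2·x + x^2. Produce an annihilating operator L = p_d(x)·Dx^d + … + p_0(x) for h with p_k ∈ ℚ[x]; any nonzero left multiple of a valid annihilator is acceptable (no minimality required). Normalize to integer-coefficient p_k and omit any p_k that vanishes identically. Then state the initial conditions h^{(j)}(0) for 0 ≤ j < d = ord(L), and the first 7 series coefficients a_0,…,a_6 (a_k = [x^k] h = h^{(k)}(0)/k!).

L = (-1 + 128·x + 256·x^2 + 192·x^3 + 48·x^4)·Dx + (1 + x + 64·x^2 + 128·x^3 + 80·x^4 + 16·x^5)·Dx^2  (order 2).
h: a_k = 0, -24, -12, 512, 768, -96384/5, -49088, …
ICs: h(0) = 0, h′(0) = -24.

f: a_k = 0, -12, 0, 64, 0, -3072/5, 0, …
Substitute x→r, Dx→(1/r')Dx; clear ⇒ L₀.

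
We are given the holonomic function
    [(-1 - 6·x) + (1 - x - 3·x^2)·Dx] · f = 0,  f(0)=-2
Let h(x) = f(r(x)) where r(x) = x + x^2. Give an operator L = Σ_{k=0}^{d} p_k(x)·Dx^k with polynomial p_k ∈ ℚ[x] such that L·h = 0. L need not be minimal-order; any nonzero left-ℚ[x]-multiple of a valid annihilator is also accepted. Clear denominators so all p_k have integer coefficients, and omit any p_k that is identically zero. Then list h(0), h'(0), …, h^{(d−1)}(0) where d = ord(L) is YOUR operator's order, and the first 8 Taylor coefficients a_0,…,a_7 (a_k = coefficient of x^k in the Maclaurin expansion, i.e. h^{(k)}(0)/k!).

L = (1 + 8·x + 18·x^2 + 12·x^3) + (-1 + x + 4·x^2 + 6·x^3 + 3·x^4)·Dx  (order 1).
h: a_k = -2, -2, -10, -30, -88, -274, -836, -2550, …
ICs: h(0) = -2.

f: a_k = -2, -2, -8, -14, -38, -80, -194, -434, …
f∘r: x↦r, Dx↦Dx/r' in L_f ⇒ L₀.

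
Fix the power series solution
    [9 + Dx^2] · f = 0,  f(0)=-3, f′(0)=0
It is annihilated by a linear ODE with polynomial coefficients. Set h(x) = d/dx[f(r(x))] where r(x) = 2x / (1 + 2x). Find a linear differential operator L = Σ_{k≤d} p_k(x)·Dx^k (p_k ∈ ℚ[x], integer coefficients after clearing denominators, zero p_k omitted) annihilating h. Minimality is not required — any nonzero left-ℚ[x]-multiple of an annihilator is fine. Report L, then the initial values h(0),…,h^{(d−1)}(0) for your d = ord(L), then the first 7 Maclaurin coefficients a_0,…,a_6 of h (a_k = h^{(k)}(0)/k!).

f: a_k = -3, 0, 27/2, 0, -81/8, 0, 243/80, …
L₀ from L_f via x↦r, Dx↦r'^{-1}Dx.
Derive L from L₀ (diff closure).
L = (60 + 96·x + 96·x^2) + (12 + 72·x + 144·x^2 + 96·x^3)·Dx + (1 + 8·x + 24·x^2 + 32·x^3 + 16·x^4)·Dx^2  (order 2).
h: a_k = 0, 108, -648, 1944, -2160, -58968/5, 462672/5, …
ICs: h(0) = 0, h′(0) = 108.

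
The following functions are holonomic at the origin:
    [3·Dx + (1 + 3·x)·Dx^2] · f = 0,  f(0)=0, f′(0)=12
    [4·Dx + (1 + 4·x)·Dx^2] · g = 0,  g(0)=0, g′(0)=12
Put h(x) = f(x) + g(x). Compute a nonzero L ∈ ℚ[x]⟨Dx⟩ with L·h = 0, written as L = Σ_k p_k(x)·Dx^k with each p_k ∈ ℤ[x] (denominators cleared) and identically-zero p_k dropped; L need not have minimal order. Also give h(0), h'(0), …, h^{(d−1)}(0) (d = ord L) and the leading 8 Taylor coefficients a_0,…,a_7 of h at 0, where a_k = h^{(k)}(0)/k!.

L = 24·Dx + (14 + 48·x)·Dx^2 + (1 + 7·x + 12·x^2)·Dx^3  (order 3).
h: a_k = 0, 24, -42, 100, -273, 4044/5, -2534, 57900/7, …
ICs: h(0) = 0, h′(0) = 24, h′′(0) = -84.

f: a_k = 0, 12, -18, 36, -81, 972/5, -486, 8748/7, …
g: a_k = 0, 12, -24, 64, -192, 3072/5, -2048, 49152/7, …
Sum ⇒ L₀ = lclm(L_f,L_g) in ℚ(x)⟨Dx⟩.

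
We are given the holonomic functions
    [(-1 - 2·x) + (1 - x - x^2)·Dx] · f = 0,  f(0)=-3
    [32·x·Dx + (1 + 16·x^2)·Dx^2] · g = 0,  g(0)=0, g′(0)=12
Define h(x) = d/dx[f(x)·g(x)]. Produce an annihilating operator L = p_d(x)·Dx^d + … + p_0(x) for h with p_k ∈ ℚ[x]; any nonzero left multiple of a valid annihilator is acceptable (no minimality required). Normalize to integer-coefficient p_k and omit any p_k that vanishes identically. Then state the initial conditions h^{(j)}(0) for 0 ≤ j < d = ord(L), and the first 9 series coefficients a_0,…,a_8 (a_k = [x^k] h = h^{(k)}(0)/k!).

f: a_k = -3, -3, -6, -9, -15, -24, -39, -63, -102, …
g: a_k = 0, 12, 0, -64, 0, 3072/5, 0, -49152/7, 0, …
L₀ := L_f ⊗_s L_g (sym. prod.), ord ≤ 2.
Differentiate: ansatz ord ≤ ord L₀ ⇒ L.
L = (-58 + 3360·x^2 + 6144·x^3 + 9216·x^4) + (19 + 70·x - 528·x^2 + 352·x^3 + 6144·x^4 + 6144·x^5)·Dx + (-1 - 15·x - 47·x^2 - 176·x^3 - 448·x^4 + 1024·x^5 + 768·x^6)·Dx^2  (order 2).
h: a_k = -36, -72, 360, 336, -8196, -46656/5, 625476/5, 4568352/35, -14361336/7, …
ICs: h(0) = -36, h′(0) = -72.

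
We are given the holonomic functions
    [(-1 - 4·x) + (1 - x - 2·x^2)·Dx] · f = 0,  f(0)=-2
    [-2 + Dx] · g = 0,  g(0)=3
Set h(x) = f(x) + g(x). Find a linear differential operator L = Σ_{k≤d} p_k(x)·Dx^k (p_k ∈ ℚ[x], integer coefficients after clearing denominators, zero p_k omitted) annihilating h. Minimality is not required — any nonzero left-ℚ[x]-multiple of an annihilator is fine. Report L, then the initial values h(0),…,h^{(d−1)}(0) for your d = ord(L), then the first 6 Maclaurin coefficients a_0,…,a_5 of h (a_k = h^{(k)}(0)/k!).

f: a_k = -2, -2, -6, -10, -22, -42, …
g: a_k = 3, 6, 6, 4, 2, 4/5, …
f+g: L₀ = lclm(L_f,L_g), ord ≤ 1+1.
L = (-8 - 12·x - 72·x^2 - 32·x^3) + (2 + 20·x + 36·x^2 - 16·x^3 - 16·x^4)·Dx + (1 - 7·x + 16·x^3 + 8·x^4)·Dx^2  (order 2).
h: a_k = 1, 4, 0, -6, -20, -206/5, …
ICs: h(0) = 1, h′(0) = 4.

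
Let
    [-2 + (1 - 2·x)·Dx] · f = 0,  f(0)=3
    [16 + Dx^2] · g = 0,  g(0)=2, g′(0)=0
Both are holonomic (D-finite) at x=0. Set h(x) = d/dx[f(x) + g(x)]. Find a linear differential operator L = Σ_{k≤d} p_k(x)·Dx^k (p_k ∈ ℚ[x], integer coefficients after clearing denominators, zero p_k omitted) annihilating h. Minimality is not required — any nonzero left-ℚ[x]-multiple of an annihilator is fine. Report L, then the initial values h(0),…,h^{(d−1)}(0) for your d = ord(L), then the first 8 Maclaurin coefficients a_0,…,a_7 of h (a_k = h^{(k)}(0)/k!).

f: a_k = 3, 6, 12, 24, 48, 96, 192, 384, …
g: a_k = 2, 0, -16, 0, 64/3, 0, -512/45, 0, …
Sum ⇒ L₀ = lclm(L_f,L_g) in ℚ(x)⟨Dx⟩.
Derive L from L₀ (diff closure).
L = (512 - 512·x + 512·x^2) + (-80 + 288·x - 384·x^2 + 256·x^3)·Dx + (32 - 32·x + 32·x^2)·Dx^2 + (-5 + 18·x - 24·x^2 + 16·x^3)·Dx^3  (order 3).
h: a_k = 6, -8, 72, 832/3, 480, 16256/15, 2688, 1943552/315, …
ICs: h(0) = 6, h′(0) = -8, h′′(0) = 144.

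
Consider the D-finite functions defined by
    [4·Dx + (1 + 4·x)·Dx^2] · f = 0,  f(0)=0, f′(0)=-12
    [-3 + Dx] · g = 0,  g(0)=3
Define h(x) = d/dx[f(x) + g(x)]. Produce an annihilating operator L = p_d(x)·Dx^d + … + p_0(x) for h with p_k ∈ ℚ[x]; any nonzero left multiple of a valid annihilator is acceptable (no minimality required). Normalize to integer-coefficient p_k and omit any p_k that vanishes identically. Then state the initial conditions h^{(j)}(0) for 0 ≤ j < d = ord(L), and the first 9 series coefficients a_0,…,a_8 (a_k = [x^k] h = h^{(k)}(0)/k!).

f: a_k = 0, -12, 24, -64, 192, -3072/5, 2048, -49152/7, 24576, …
g: a_k = 3, 9, 27/2, 27/2, 81/8, 243/40, 243/80, 729/560, 2187/4480, …
Sum ⇒ L₀ = lclm(L_f,L_g) in ℚ(x)⟨Dx⟩.
Derive L from L₀ (diff closure).
L = (-132 - 144·x) + (23 - 72·x - 144·x^2)·Dx + (7 + 40·x + 48·x^2)·Dx^2  (order 2).
h: a_k = -3, 75, -303/2, 1617/2, -24333/8, 492249/40, -3931431/80, 110102667/560, -3523208799/4480, …
ICs: h(0) = -3, h′(0) = 75.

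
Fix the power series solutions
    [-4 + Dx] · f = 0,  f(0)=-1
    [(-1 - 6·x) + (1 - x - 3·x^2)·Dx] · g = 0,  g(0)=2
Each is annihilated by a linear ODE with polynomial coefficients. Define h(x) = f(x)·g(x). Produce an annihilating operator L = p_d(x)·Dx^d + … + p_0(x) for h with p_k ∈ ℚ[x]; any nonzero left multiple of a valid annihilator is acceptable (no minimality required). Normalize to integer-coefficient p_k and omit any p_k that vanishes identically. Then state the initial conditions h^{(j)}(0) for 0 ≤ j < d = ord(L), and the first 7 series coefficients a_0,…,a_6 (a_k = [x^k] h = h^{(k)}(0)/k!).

f: a_k = -1, -4, -8, -32/3, -32/3, -128/15, -256/45, …
g: a_k = 2, 2, 8, 14, 38, 80, 194, …
Sym-product of L_f,L_g gives L₀ (≤ ord 1).
L = (5 + 2·x - 12·x^2) + (-1 + x + 3·x^2)·Dx  (order 1).
h: a_k = -2, -10, -32, -250/3, -602/3, -7016/15, -9730/9, …
ICs: h(0) = -2.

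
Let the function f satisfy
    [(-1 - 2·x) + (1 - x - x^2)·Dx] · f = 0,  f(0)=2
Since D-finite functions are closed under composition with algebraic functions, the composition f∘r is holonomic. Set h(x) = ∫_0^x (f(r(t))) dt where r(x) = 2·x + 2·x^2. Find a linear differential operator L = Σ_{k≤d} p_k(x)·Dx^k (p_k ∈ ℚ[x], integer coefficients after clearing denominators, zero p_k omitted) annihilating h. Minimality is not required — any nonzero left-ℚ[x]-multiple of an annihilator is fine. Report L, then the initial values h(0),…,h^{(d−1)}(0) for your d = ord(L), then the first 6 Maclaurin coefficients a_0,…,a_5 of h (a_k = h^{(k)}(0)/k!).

L = (2 + 12·x + 24·x^2 + 16·x^3)·Dx + (-1 + 2·x + 6·x^2 + 8·x^3 + 4·x^4)·Dx^2  (order 2).
h: a_k = 0, 2, 2, 20/3, 20, 64, …
ICs: h(0) = 0, h′(0) = 2.

f: a_k = 2, 2, 4, 6, 10, 16, …
Change of var in L_f (x↦r) gives L₀.
h=∫₀ˣh₀: take L = L₀·Dx.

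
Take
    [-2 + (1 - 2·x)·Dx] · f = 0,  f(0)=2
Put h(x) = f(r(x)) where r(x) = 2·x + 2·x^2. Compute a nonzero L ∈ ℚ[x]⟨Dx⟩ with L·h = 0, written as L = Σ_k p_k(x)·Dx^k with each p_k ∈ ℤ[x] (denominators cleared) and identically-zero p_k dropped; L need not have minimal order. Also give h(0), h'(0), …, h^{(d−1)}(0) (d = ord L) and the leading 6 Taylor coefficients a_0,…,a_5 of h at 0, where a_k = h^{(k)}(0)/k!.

L = (4 + 8·x) + (-1 + 4·x + 4·x^2)·Dx  (order 1).
h: a_k = 2, 8, 40, 192, 928, 4480, …
ICs: h(0) = 2.

f: a_k = 2, 4, 8, 16, 32, 64, …
Change of var in L_f (x↦r) gives L₀.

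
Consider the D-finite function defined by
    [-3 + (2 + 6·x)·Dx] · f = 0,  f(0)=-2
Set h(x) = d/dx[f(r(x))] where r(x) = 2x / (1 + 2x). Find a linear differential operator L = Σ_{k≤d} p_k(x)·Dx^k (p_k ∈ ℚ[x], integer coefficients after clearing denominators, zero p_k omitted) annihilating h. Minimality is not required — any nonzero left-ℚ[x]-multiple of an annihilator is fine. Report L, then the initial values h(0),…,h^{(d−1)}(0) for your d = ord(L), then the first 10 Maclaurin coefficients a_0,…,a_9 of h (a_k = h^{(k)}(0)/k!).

f: a_k = -2, -3, 9/4, -27/8, 405/64, -1701/128, 15309/512, -72171/1024, 2814669/16384, -14073345/32768, …
L₀ from L_f via x↦r, Dx↦r'^{-1}Dx.
h₀' ⇒ L via d/dx closure of L₀.
L = (-7 - 32·x) + (-1 - 10·x - 16·x^2)·Dx  (order 1).
h: a_k = -6, 42, -261, 1677, -45345/4, 318915/4, -4608345/8, 33903165/8, -2020675545/64, 15193591815/64, …
ICs: h(0) = -6.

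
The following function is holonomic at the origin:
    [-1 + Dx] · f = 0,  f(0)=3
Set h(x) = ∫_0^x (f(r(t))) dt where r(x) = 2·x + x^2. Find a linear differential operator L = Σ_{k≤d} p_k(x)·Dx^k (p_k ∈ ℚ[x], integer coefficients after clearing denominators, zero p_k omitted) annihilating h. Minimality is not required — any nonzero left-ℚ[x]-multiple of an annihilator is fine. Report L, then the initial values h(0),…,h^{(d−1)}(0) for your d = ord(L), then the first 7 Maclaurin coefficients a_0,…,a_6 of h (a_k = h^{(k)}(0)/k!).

L = (-2 - 2·x)·Dx + Dx^2  (order 2).
h: a_k = 0, 3, 3, 3, 5/2, 19/10, 13/10, …
ICs: h(0) = 0, h′(0) = 3.

f: a_k = 3, 3, 3/2, 1/2, 1/8, 1/40, 1/240, …
L₀ from L_f via x↦r, Dx↦r'^{-1}Dx.
h=∫₀ˣh₀: take L = L₀·Dx.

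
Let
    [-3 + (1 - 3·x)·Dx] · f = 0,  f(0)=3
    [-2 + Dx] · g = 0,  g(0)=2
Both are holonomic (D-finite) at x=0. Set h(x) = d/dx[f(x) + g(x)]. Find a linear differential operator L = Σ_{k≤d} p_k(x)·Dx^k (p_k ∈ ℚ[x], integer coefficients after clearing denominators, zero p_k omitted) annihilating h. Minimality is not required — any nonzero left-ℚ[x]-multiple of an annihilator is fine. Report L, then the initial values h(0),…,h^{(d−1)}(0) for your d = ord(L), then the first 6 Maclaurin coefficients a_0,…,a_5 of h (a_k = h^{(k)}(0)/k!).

L = (42 + 36·x) + (-25 - 12·x + 18·x^2)·Dx + (2 - 3·x - 9·x^2)·Dx^2  (order 2).
h: a_k = 13, 62, 251, 2932/3, 10943/3, 196846/15, …
ICs: h(0) = 13, h′(0) = 62.

f: a_k = 3, 9, 27, 81, 243, 729, …
g: a_k = 2, 4, 4, 8/3, 4/3, 8/15, …
Sum ⇒ L₀ = lclm(L_f,L_g) in ℚ(x)⟨Dx⟩.
Derive L from L₀ (diff closure).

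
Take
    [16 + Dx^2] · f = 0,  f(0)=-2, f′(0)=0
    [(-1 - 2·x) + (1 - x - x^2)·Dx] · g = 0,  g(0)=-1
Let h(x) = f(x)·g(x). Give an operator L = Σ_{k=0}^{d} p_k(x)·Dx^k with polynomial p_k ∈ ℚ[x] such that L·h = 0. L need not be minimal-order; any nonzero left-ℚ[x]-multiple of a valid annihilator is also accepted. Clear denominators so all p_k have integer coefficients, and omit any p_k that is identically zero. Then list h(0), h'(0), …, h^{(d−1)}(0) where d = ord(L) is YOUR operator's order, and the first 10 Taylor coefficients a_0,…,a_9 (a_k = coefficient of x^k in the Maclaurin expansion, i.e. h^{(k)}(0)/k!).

f: a_k = -2, 0, 16, 0, -64/3, 0, 512/45, 0, -1024/315, 0, …
g: a_k = -1, -1, -2, -3, -5, -8, -13, -21, -34, -55, …
h₀=f·g: eliminate ⇒ L₀, order ≤ 2·1.
L = (-14 + 16·x + 16·x^2) + (2 + 4·x)·Dx + (-1 + x + x^2)·Dx^2  (order 2).
h: a_k = 2, 2, -12, -10, -2/3, -32/3, -1022/45, -1502/45, -5548/105, -27158/315, …
ICs: h(0) = 2, h′(0) = 2.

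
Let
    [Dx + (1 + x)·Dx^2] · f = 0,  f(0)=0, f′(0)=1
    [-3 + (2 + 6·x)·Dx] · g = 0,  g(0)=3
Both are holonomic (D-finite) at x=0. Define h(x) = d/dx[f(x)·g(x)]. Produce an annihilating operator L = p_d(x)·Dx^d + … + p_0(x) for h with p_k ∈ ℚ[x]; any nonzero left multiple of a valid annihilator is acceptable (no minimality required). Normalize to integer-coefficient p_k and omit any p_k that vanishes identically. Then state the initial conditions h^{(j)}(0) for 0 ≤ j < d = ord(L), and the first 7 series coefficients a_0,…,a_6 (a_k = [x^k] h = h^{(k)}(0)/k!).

L = (3 + 126·x + 27·x^2) + (128 + 648·x + 864·x^2 + 216·x^3)·Dx + (28 + 208·x + 504·x^2 + 432·x^3 + 108·x^4)·Dx^2  (order 2).
h: a_k = 3, 6, -111/8, 30, -8751/128, 53013/320, -2159127/5120, …
ICs: h(0) = 3, h′(0) = 6.

f: a_k = 0, 1, -1/2, 1/3, -1/4, 1/5, -1/6, …
g: a_k = 3, 9/2, -27/8, 81/16, -1215/128, 5103/256, -45927/1024, …
Sym-product of L_f,L_g gives L₀ (≤ ord 2).
h₀' ⇒ L via d/dx closure of L₀.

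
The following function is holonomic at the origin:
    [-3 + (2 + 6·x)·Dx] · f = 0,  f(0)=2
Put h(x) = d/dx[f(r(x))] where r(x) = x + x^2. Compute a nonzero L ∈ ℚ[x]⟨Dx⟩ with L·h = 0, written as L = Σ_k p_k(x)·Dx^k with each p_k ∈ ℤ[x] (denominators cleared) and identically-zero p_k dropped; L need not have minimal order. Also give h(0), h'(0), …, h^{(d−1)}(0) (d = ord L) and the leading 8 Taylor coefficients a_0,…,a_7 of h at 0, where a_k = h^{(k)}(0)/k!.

L = 1 + (-2 - 10·x - 18·x^2 - 12·x^3)·Dx  (order 1).
h: a_k = 3, 3/2, -27/8, 99/16, -1215/128, 2997/256, -9639/1024, -6237/2048, …
ICs: h(0) = 3.

f: a_k = 2, 3, -9/4, 27/8, -405/64, 1701/128, -15309/512, 72171/1024, …
L₀ from L_f via x↦r, Dx↦r'^{-1}Dx.
h=h₀': d/dx-closure on L₀ ⇒ L.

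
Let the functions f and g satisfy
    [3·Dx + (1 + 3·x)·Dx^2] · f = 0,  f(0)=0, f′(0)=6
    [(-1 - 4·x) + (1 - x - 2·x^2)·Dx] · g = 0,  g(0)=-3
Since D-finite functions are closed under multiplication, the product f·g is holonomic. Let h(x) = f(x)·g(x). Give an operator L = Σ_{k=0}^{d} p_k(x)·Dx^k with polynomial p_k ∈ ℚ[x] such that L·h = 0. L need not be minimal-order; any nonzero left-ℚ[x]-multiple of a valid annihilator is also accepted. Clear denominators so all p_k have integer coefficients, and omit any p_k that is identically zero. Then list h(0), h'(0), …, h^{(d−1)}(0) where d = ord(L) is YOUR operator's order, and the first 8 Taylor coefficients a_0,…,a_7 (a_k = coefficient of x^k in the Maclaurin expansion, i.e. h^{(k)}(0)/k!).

f: a_k = 0, 6, -9, 18, -81/2, 486/5, -243, 4374/7, …
g: a_k = -3, -3, -9, -15, -33, -63, -129, -255, …
Product ⇒ symmetric product L₀, ord ≤ 2.
L = (7 + 24·x) + (-1 + 17·x + 30·x^2)·Dx + (-1 - 2·x + 5·x^2 + 6·x^3)·Dx^2  (order 2).
h: a_k = 0, -18, 9, -81, 117/2, -3951/10, 4509/10, -154971/70, …
ICs: h(0) = 0, h′(0) = -18.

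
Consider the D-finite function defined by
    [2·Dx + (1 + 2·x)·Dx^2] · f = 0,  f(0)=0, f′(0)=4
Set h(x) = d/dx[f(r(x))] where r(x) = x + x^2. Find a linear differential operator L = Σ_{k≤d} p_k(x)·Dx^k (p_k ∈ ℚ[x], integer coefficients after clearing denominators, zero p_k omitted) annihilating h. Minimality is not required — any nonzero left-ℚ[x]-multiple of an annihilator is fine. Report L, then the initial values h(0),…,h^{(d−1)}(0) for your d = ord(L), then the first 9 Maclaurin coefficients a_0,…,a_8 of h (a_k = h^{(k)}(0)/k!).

L = (4·x + 4·x^2) + (1 + 4·x + 6·x^2 + 4·x^3)·Dx  (order 1).
h: a_k = 4, 0, -8, 16, -16, 0, 32, -64, 64, …
ICs: h(0) = 4.

f: a_k = 0, 4, -4, 16/3, -8, 64/5, -64/3, 256/7, -64, …
h₀=f(r): pull back L_f along r ⇒ L₀.
Derive L from L₀ (diff closure).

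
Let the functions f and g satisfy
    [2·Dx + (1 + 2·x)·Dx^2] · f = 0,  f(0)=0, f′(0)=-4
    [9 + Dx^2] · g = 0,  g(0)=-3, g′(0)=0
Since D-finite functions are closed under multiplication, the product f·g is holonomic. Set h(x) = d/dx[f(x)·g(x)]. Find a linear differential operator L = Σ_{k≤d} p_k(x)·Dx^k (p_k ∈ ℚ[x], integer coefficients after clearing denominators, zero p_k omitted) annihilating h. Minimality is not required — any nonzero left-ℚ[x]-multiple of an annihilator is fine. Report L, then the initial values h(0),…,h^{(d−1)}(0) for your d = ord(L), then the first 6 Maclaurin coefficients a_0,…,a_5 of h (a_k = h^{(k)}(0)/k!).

L = (-1890 - 5103·x + 24057·x^2 + 163296·x^3 + 344088·x^4 + 314928·x^5 + 104976·x^6) + (-297 + 1998·x + 19440·x^2 + 51840·x^3 + 58320·x^4 + 23328·x^5)·Dx + (-147 + 738·x + 11106·x^2 + 44064·x^3 + 80352·x^4 + 69984·x^5 + 23328·x^6)·Dx^2 + (-33 + 222·x + 2160·x^2 + 5760·x^3 + 6480·x^4 + 2592·x^5)·Dx^3 + (7 + 145·x + 937·x^2 + 2880·x^3 + 4680·x^4 + 3888·x^5 + 1296·x^6)·Dx^4  (order 4).
h: a_k = 12, -24, -114, 120, 69/2, 21, …
ICs: h(0) = 12, h′(0) = -24, h′′(0) = -228, h′′′(0) = 720.

f: a_k = 0, -4, 4, -16/3, 8, -64/5, …
g: a_k = -3, 0, 27/2, 0, -81/8, 0, …
h₀=f·g: eliminate ⇒ L₀, order ≤ 2·2.
Derive L from L₀ (diff closure).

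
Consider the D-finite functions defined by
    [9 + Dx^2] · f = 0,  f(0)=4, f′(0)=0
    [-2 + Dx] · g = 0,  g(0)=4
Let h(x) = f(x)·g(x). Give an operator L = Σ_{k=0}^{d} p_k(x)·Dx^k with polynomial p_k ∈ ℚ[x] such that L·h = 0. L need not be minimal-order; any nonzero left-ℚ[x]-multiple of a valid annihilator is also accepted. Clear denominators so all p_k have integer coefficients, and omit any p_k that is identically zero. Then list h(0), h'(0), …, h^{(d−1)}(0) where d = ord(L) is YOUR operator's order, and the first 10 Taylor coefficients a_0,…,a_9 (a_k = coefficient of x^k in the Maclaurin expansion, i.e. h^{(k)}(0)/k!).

L = 13 - 4·Dx + Dx^2  (order 2).
h: a_k = 16, 32, -40, -368/3, -238/3, 244/15, 407/9, 6554/315, -239/2520, -43079/11340, …
ICs: h(0) = 16, h′(0) = 32.

f: a_k = 4, 0, -18, 0, 27/2, 0, -81/20, 0, 729/1120, 0, …
g: a_k = 4, 8, 8, 16/3, 8/3, 16/15, 16/45, 32/315, 8/315, 16/2835, …
f·g: L₀ = L_f ⊗_s L_g, ord ≤ 2·1.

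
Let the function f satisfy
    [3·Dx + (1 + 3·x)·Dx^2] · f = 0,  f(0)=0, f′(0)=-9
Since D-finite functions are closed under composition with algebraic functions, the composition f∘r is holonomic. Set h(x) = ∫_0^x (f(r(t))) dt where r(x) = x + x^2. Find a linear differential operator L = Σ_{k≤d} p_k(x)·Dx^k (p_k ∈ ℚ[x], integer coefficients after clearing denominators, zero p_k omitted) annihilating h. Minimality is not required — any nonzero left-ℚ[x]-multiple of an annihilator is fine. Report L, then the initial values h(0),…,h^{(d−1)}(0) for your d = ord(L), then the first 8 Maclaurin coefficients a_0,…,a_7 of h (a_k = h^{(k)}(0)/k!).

L = (1 + 6·x + 6·x^2)·Dx^2 + (1 + 5·x + 9·x^2 + 6·x^3)·Dx^3  (order 3).
h: a_k = 0, 0, -9/2, 3/2, 0, -27/20, 27/10, -27/7, …
ICs: h(0) = 0, h′(0) = 0, h′′(0) = -9.

f: a_k = 0, -9, 27/2, -27, 243/4, -729/5, 729/2, -6561/7, …
Substitute x→r, Dx→(1/r')Dx; clear ⇒ L₀.
∫: right-multiply L₀ by Dx.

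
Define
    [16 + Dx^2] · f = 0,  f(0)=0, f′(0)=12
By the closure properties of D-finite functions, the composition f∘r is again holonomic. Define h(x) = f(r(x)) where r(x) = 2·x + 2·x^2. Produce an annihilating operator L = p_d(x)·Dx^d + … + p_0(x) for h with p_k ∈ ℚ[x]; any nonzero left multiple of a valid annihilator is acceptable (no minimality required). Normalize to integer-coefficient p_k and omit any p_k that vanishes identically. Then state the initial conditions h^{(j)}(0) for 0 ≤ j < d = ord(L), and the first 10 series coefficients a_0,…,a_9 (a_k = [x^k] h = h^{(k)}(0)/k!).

f: a_k = 0, 12, 0, -32, 0, 128/5, 0, -1024/105, 0, 2048/945, …
h₀=f(r): pull back L_f along r ⇒ L₀.
L = (64 + 384·x + 768·x^2 + 512·x^3) - 2·Dx + (1 + 2·x)·Dx^2  (order 2).
h: a_k = 0, 24, 24, -256, -768, 256/5, 3840, 729088/105, -8192/15, -19853312/945, …
ICs: h(0) = 0, h′(0) = 24.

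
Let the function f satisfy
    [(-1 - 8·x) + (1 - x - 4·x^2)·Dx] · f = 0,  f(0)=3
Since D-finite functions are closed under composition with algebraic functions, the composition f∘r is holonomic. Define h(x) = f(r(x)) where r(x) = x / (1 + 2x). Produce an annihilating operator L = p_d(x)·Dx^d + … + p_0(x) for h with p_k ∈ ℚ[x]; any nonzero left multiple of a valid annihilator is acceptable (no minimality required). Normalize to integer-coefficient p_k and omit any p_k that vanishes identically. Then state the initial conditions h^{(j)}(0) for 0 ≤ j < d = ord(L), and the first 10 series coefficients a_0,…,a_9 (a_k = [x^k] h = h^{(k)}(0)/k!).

f: a_k = 3, 3, 15, 27, 87, 195, 543, 1323, 3495, 8787, …
Substitute x→r, Dx→(1/r')Dx; clear ⇒ L₀.
L = (1 + 10·x) + (-1 - 5·x - 4·x^2 + 4·x^3)·Dx  (order 1).
h: a_k = 3, 3, 9, -21, 81, -285, 1017, -3621, 12897, -45933, …
ICs: h(0) = 3.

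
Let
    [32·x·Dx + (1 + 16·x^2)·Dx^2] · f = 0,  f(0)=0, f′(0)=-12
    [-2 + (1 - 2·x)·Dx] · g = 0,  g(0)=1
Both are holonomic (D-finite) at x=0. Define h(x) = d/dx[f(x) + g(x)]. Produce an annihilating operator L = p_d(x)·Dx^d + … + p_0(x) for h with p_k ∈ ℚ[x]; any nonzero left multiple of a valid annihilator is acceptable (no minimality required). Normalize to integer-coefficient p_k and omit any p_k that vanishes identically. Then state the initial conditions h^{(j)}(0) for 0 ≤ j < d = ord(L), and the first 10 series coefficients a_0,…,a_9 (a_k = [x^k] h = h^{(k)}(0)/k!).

f: a_k = 0, -12, 0, 64, 0, -3072/5, 0, 49152/7, 0, -262144/3, …
g: a_k = 1, 2, 4, 8, 16, 32, 64, 128, 256, 512, …
f+g: L₀ = lclm(L_f,L_g), ord ≤ 2+1.
h=h₀': d/dx-closure on L₀ ⇒ L.
L = (32 - 256·x - 1536·x^2) + (-14 + 32·x + 160·x^2 - 1536·x^3)·Dx + (1 + 6·x + 96·x^3 - 256·x^4)·Dx^2  (order 2).
h: a_k = -10, 8, 216, 64, -2912, 384, 50048, 2048, -781824, 10240, …
ICs: h(0) = -10, h′(0) = 8.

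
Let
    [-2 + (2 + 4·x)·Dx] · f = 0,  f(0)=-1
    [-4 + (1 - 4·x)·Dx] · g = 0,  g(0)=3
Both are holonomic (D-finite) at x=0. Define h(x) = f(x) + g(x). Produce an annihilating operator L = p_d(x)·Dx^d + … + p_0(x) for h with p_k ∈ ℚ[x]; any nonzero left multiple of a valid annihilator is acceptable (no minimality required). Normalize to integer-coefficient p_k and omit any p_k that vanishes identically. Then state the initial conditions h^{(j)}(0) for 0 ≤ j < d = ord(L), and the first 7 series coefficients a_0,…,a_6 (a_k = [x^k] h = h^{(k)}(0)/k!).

L = (12 + 16·x) + (-11 - 40·x - 48·x^2)·Dx + (1 + 2·x - 16·x^2 - 32·x^3)·Dx^2  (order 2).
h: a_k = 2, 11, 97/2, 383/2, 6149/8, 24569/8, 196629/16, …
ICs: h(0) = 2, h′(0) = 11.

f: a_k = -1, -1, 1/2, -1/2, 5/8, -7/8, 21/16, …
g: a_k = 3, 12, 48, 192, 768, 3072, 12288, …
h₀=f+g: left-lcm gives L₀, ord ≤ 2.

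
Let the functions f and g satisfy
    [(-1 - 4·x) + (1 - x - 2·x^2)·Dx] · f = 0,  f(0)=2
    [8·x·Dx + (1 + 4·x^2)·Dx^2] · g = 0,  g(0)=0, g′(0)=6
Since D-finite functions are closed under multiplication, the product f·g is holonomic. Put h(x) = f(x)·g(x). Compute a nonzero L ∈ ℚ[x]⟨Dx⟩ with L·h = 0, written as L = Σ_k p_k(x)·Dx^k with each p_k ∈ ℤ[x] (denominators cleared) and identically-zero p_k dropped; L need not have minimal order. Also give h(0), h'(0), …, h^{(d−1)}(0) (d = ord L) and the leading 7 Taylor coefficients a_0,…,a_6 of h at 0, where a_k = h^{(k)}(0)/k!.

f: a_k = 2, 2, 6, 10, 22, 42, 86, …
g: a_k = 0, 6, 0, -8, 0, 96/5, 0, …
Product ⇒ symmetric product L₀, ord ≤ 2.
L = (4 + 8·x + 48·x^2) + (2 + 16·x^2 + 48·x^3)·Dx + (-1 + x - 2·x^2 + 4·x^3 + 8·x^4)·Dx^2  (order 2).
h: a_k = 0, 12, 12, 20, 44, 612/5, 1052/5, …
ICs: h(0) = 0, h′(0) = 12.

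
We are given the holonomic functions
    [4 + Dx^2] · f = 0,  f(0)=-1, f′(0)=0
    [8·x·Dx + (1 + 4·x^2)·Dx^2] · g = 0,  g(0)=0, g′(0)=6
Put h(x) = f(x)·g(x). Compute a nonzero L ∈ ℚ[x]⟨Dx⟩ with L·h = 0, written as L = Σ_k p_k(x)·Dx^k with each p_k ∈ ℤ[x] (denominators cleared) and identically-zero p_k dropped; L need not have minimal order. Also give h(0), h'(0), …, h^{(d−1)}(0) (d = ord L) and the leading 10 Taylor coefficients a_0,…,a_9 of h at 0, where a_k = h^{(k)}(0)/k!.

L = (80 + 832·x^2 + 1408·x^4 + 2048·x^6 + 2048·x^8) + (96·x + 640·x^3 + 1536·x^5 + 2048·x^7)·Dx + (24 + 256·x^2 + 576·x^4 + 1024·x^6 + 1024·x^8)·Dx^2 + (24·x + 160·x^3 + 384·x^5 + 512·x^7)·Dx^3 + (1 + 12·x^2 + 56·x^4 + 128·x^6 + 128·x^8)·Dx^4  (order 4).
h: a_k = 0, -6, 0, 20, 0, -196/5, 0, 10408/105, 0, -92588/315, …
ICs: h(0) = 0, h′(0) = -6, h′′(0) = 0, h′′′(0) = 120.

f: a_k = -1, 0, 2, 0, -2/3, 0, 4/45, 0, -2/315, 0, …
g: a_k = 0, 6, 0, -8, 0, 96/5, 0, -384/7, 0, 512/3, …
Product ⇒ symmetric product L₀, ord ≤ 4.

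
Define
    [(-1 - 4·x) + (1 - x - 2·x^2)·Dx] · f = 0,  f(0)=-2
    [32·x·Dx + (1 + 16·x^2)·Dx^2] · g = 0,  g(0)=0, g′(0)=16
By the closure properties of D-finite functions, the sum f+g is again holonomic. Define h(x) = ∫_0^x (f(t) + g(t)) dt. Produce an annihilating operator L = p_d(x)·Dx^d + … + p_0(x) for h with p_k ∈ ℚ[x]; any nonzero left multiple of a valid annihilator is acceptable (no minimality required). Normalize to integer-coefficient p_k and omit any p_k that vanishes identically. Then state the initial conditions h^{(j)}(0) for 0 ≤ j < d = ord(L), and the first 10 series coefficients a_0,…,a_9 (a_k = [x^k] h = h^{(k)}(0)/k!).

f: a_k = -2, -2, -6, -10, -22, -42, -86, -170, -342, -682, …
g: a_k = 0, 16, 0, -256/3, 0, 4096/5, 0, -65536/7, 0, 1048576/9, …
Sum ⇒ L₀ = lclm(L_f,L_g) in ℚ(x)⟨Dx⟩.
∫: right-multiply L₀ by Dx.
L = (-96 + 384·x + 6912·x^2 + 15360·x^3 + 40704·x^4 + 12288·x^6)·Dx^2 + (31 + 104·x - 392·x^2 + 736·x^3 + 14912·x^4 + 27904·x^5 + 3072·x^6 + 12288·x^7)·Dx^3 + (-3 - 19·x - 128·x^2 - 152·x^3 - 1128·x^4 + 2496·x^5 + 2560·x^6 + 1024·x^7 + 2048·x^8)·Dx^4  (order 4).
h: a_k = 0, -2, 7, -2, -143/6, -22/5, 1943/15, -86/7, -33363/28, -38, …
ICs: h(0) = 0, h′(0) = -2, h′′(0) = 14, h′′′(0) = -12.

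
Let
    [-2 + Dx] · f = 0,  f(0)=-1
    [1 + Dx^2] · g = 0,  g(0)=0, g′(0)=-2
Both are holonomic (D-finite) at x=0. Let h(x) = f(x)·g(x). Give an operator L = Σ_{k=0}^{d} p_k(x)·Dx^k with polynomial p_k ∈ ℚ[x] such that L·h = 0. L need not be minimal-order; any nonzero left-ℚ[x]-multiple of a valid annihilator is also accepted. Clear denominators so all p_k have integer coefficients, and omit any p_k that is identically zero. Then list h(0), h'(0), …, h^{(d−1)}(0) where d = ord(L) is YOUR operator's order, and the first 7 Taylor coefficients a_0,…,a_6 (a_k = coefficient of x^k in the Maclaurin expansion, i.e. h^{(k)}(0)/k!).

L = 5 - 4·Dx + Dx^2  (order 2).
h: a_k = 0, 2, 4, 11/3, 2, 41/60, 11/90, …
ICs: h(0) = 0, h′(0) = 2.

f: a_k = -1, -2, -2, -4/3, -2/3, -4/15, -4/45, …
g: a_k = 0, -2, 0, 1/3, 0, -1/60, 0, …
h₀=f·g: eliminate ⇒ L₀, order ≤ 1·2.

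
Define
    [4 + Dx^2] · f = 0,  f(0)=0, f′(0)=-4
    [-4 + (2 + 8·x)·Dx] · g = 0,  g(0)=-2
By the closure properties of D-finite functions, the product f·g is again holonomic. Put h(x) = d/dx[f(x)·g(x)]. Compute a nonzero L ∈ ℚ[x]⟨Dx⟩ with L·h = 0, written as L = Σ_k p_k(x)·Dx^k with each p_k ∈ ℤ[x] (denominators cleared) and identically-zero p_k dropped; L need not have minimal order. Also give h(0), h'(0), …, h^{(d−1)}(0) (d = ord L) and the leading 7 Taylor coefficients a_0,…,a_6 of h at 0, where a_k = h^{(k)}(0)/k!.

L = (8 + 96·x + 256·x^2 + 256·x^3 + 256·x^4) + (2 - 48·x^2 - 64·x^3)·Dx + (1 + 10·x + 36·x^2 + 64·x^3 + 64·x^4)·Dx^2  (order 2).
h: a_k = 8, 32, -64, 256/3, -1024/3, 6144/5, -195584/45, …
ICs: h(0) = 8, h′(0) = 32.

f: a_k = 0, -4, 0, 8/3, 0, -8/15, 0, …
g: a_k = -2, -4, 4, -8, 20, -56, 168, …
Sym-product of L_f,L_g gives L₀ (≤ ord 2).
Derive L from L₀ (diff closure).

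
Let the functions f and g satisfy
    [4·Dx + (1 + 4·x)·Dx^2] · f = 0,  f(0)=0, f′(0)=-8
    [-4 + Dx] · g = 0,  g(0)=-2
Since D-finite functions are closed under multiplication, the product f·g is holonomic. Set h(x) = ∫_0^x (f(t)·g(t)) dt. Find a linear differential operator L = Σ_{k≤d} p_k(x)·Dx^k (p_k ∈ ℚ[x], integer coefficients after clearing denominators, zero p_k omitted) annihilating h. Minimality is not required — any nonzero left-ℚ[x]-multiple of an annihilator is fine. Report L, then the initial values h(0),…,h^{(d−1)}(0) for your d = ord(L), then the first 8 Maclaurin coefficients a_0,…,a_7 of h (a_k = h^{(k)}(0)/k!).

f: a_k = 0, -8, 16, -128/3, 128, -2048/5, 4096/3, -32768/7, …
g: a_k = -2, -8, -16, -64/3, -64/3, -256/15, -512/45, -2048/315, …
h₀=f·g: eliminate ⇒ L₀, order ≤ 2·1.
∫: right-multiply L₀ by Dx.
L = 64·x·Dx + (-4 - 32·x)·Dx^2 + (1 + 4·x)·Dx^3  (order 3).
h: a_k = 0, 0, 8, 32/3, 64/3, 0, 256/5, -1024/9, …
ICs: h(0) = 0, h′(0) = 0, h′′(0) = 16.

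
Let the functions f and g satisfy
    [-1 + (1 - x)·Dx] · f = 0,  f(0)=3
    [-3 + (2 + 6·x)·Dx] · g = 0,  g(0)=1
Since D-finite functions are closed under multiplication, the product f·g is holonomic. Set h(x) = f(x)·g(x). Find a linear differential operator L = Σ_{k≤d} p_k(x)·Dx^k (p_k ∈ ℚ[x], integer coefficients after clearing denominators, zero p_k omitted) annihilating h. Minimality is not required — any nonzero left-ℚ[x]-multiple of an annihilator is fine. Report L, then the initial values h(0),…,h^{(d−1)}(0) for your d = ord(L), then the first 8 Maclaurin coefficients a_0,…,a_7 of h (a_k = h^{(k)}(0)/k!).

f: a_k = 3, 3, 3, 3, 3, 3, 3, 3, …
g: a_k = 1, 3/2, -9/8, 27/16, -405/128, 1701/256, -15309/1024, 72171/2048, …
h₀=f·g: eliminate ⇒ L₀, order ≤ 1·1.
L = (5 + 3·x) + (-2 - 4·x + 6·x^2)·Dx  (order 1).
h: a_k = 3, 15/2, 33/8, 147/16, -39/128, 5025/256, -25827/1024, 164859/2048, …
ICs: h(0) = 3.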